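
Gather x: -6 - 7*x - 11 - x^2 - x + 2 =-x^2 - 8*x - 15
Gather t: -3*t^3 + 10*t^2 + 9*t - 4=-3*t^3 + 10*t^2 + 9*t - 4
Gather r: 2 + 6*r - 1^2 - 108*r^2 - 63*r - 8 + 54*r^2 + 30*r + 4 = -54*r^2 - 27*r - 3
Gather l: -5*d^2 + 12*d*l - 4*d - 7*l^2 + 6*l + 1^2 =-5*d^2 - 4*d - 7*l^2 + l*(12*d + 6) + 1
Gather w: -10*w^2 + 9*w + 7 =-10*w^2 + 9*w + 7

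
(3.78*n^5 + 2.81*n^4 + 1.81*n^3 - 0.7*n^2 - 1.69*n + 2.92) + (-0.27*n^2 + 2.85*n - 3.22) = 3.78*n^5 + 2.81*n^4 + 1.81*n^3 - 0.97*n^2 + 1.16*n - 0.3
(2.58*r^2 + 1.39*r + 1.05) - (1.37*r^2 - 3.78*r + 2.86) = 1.21*r^2 + 5.17*r - 1.81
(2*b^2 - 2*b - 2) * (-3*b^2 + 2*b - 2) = -6*b^4 + 10*b^3 - 2*b^2 + 4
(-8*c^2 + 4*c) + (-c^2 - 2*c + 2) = -9*c^2 + 2*c + 2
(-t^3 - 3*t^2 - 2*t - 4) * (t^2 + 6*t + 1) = -t^5 - 9*t^4 - 21*t^3 - 19*t^2 - 26*t - 4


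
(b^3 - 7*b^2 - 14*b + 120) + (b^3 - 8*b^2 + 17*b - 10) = 2*b^3 - 15*b^2 + 3*b + 110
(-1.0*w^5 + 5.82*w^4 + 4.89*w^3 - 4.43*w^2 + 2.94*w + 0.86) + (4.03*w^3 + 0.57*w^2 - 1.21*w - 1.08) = -1.0*w^5 + 5.82*w^4 + 8.92*w^3 - 3.86*w^2 + 1.73*w - 0.22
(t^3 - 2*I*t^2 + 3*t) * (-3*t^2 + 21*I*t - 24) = -3*t^5 + 27*I*t^4 + 9*t^3 + 111*I*t^2 - 72*t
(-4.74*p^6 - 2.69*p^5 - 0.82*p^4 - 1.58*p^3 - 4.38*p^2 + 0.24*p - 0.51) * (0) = 0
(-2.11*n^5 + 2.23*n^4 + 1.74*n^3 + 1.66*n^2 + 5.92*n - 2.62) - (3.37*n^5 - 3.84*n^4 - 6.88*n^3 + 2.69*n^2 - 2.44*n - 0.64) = -5.48*n^5 + 6.07*n^4 + 8.62*n^3 - 1.03*n^2 + 8.36*n - 1.98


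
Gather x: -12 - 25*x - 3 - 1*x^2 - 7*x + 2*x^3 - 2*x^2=2*x^3 - 3*x^2 - 32*x - 15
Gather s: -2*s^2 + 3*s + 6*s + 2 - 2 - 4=-2*s^2 + 9*s - 4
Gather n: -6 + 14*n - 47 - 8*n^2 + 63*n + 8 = -8*n^2 + 77*n - 45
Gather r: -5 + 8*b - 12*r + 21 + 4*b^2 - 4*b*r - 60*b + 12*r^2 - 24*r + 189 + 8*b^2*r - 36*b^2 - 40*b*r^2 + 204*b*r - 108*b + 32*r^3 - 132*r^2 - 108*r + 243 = -32*b^2 - 160*b + 32*r^3 + r^2*(-40*b - 120) + r*(8*b^2 + 200*b - 144) + 448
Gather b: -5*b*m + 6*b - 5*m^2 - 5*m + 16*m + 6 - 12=b*(6 - 5*m) - 5*m^2 + 11*m - 6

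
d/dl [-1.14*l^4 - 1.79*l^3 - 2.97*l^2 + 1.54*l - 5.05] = -4.56*l^3 - 5.37*l^2 - 5.94*l + 1.54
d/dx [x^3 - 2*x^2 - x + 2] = 3*x^2 - 4*x - 1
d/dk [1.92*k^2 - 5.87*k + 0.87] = 3.84*k - 5.87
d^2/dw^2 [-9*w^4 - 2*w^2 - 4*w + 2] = -108*w^2 - 4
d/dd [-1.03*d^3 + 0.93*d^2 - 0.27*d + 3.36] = -3.09*d^2 + 1.86*d - 0.27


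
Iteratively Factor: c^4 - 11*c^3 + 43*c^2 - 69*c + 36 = (c - 4)*(c^3 - 7*c^2 + 15*c - 9) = (c - 4)*(c - 3)*(c^2 - 4*c + 3) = (c - 4)*(c - 3)*(c - 1)*(c - 3)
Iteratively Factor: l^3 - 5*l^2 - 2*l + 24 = (l - 3)*(l^2 - 2*l - 8) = (l - 4)*(l - 3)*(l + 2)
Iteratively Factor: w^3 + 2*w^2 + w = (w + 1)*(w^2 + w) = (w + 1)^2*(w)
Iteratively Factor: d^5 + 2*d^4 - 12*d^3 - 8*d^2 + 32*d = (d + 4)*(d^4 - 2*d^3 - 4*d^2 + 8*d) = (d - 2)*(d + 4)*(d^3 - 4*d) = (d - 2)*(d + 2)*(d + 4)*(d^2 - 2*d) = d*(d - 2)*(d + 2)*(d + 4)*(d - 2)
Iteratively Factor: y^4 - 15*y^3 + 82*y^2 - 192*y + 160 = (y - 2)*(y^3 - 13*y^2 + 56*y - 80) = (y - 4)*(y - 2)*(y^2 - 9*y + 20) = (y - 4)^2*(y - 2)*(y - 5)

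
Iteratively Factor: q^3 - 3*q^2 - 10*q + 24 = (q - 2)*(q^2 - q - 12) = (q - 4)*(q - 2)*(q + 3)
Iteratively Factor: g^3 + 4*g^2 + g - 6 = (g + 3)*(g^2 + g - 2) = (g + 2)*(g + 3)*(g - 1)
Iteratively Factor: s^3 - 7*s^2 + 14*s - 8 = (s - 1)*(s^2 - 6*s + 8) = (s - 2)*(s - 1)*(s - 4)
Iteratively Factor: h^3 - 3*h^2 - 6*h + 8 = (h + 2)*(h^2 - 5*h + 4) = (h - 4)*(h + 2)*(h - 1)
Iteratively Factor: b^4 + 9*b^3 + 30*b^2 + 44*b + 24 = (b + 3)*(b^3 + 6*b^2 + 12*b + 8) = (b + 2)*(b + 3)*(b^2 + 4*b + 4) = (b + 2)^2*(b + 3)*(b + 2)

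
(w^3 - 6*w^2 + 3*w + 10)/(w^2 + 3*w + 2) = (w^2 - 7*w + 10)/(w + 2)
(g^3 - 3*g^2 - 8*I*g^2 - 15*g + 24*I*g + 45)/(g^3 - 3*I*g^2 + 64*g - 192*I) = (g^2 - g*(3 + 5*I) + 15*I)/(g^2 + 64)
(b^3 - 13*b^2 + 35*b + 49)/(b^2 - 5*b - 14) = (b^2 - 6*b - 7)/(b + 2)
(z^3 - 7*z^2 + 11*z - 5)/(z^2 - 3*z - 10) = (z^2 - 2*z + 1)/(z + 2)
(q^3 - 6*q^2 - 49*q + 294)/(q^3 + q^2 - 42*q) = (q - 7)/q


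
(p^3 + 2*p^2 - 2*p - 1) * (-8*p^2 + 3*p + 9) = -8*p^5 - 13*p^4 + 31*p^3 + 20*p^2 - 21*p - 9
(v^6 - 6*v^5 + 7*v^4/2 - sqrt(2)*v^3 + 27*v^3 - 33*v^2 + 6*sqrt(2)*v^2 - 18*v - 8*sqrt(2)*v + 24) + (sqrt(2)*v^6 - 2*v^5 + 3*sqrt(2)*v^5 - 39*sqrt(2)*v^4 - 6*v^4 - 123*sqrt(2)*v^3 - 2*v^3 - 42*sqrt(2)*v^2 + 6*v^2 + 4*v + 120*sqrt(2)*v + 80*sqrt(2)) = v^6 + sqrt(2)*v^6 - 8*v^5 + 3*sqrt(2)*v^5 - 39*sqrt(2)*v^4 - 5*v^4/2 - 124*sqrt(2)*v^3 + 25*v^3 - 36*sqrt(2)*v^2 - 27*v^2 - 14*v + 112*sqrt(2)*v + 24 + 80*sqrt(2)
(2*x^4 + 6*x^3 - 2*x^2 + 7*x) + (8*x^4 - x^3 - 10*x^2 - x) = 10*x^4 + 5*x^3 - 12*x^2 + 6*x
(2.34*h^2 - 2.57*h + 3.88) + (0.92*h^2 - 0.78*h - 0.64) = 3.26*h^2 - 3.35*h + 3.24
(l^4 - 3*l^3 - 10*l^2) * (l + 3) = l^5 - 19*l^3 - 30*l^2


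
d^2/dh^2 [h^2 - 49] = 2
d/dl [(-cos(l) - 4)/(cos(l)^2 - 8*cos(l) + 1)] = (sin(l)^2 - 8*cos(l) + 32)*sin(l)/(cos(l)^2 - 8*cos(l) + 1)^2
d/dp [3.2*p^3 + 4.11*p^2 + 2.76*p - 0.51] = 9.6*p^2 + 8.22*p + 2.76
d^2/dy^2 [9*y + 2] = 0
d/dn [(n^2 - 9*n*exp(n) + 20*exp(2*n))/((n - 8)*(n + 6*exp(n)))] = ((n - 8)*(n + 6*exp(n))*(-9*n*exp(n) + 2*n + 40*exp(2*n) - 9*exp(n)) - (n - 8)*(6*exp(n) + 1)*(n^2 - 9*n*exp(n) + 20*exp(2*n)) + (n + 6*exp(n))*(-n^2 + 9*n*exp(n) - 20*exp(2*n)))/((n - 8)^2*(n + 6*exp(n))^2)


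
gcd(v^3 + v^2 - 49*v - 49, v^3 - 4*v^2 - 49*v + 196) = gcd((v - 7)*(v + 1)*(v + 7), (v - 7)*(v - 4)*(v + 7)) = v^2 - 49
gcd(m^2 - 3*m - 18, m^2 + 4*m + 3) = m + 3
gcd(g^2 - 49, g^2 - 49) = g^2 - 49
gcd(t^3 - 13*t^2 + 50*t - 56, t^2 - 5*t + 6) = t - 2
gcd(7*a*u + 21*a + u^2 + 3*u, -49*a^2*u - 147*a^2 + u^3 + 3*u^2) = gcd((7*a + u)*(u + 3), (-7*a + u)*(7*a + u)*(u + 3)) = 7*a*u + 21*a + u^2 + 3*u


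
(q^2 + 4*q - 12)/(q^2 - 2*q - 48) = (q - 2)/(q - 8)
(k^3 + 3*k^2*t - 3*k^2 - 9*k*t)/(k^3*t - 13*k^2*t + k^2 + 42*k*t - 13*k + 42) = k*(k^2 + 3*k*t - 3*k - 9*t)/(k^3*t - 13*k^2*t + k^2 + 42*k*t - 13*k + 42)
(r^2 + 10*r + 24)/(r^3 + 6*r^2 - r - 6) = (r + 4)/(r^2 - 1)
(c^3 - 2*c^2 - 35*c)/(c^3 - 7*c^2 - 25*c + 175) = c/(c - 5)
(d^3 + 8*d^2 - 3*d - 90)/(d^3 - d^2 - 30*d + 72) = (d + 5)/(d - 4)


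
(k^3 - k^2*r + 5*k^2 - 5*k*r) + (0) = k^3 - k^2*r + 5*k^2 - 5*k*r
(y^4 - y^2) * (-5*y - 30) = -5*y^5 - 30*y^4 + 5*y^3 + 30*y^2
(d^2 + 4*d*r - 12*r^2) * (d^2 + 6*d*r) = d^4 + 10*d^3*r + 12*d^2*r^2 - 72*d*r^3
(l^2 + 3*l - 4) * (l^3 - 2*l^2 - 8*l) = l^5 + l^4 - 18*l^3 - 16*l^2 + 32*l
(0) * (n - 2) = 0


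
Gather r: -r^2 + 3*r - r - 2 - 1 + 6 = -r^2 + 2*r + 3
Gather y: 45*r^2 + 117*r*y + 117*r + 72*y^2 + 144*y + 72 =45*r^2 + 117*r + 72*y^2 + y*(117*r + 144) + 72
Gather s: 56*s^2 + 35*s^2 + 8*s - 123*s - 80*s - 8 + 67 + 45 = 91*s^2 - 195*s + 104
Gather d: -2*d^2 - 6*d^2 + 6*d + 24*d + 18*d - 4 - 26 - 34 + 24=-8*d^2 + 48*d - 40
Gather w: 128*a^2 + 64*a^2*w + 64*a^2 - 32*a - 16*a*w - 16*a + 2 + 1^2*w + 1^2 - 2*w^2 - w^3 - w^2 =192*a^2 - 48*a - w^3 - 3*w^2 + w*(64*a^2 - 16*a + 1) + 3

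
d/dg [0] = 0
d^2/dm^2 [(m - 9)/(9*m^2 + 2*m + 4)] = 2*((79 - 27*m)*(9*m^2 + 2*m + 4) + 4*(m - 9)*(9*m + 1)^2)/(9*m^2 + 2*m + 4)^3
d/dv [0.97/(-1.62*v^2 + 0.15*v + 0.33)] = (3.1428*v - 0.1455)/(-1.62*v^2 + 0.15*v + 0.33)^2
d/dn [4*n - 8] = 4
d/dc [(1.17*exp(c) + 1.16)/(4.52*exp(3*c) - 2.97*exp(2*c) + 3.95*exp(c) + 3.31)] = (-10.5768*exp(3*c) - 12.2547*exp(2*c) + 6.8904*exp(c) - 0.7093)*exp(c)/(20.4304*exp(6*c) - 26.8488*exp(5*c) + 44.5289*exp(4*c) + 6.4594*exp(3*c) - 4.0589*exp(2*c) + 26.149*exp(c) + 10.9561)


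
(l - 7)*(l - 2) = l^2 - 9*l + 14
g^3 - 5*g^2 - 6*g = g*(g - 6)*(g + 1)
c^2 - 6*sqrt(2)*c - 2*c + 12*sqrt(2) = (c - 2)*(c - 6*sqrt(2))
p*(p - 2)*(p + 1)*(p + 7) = p^4 + 6*p^3 - 9*p^2 - 14*p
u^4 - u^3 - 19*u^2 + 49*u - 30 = (u - 3)*(u - 2)*(u - 1)*(u + 5)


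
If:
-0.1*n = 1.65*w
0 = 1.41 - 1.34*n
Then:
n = 1.05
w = -0.06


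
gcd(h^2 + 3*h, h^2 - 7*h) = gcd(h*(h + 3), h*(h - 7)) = h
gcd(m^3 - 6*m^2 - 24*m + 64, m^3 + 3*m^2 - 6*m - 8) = m^2 + 2*m - 8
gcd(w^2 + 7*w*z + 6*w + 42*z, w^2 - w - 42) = w + 6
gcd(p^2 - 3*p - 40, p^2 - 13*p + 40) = p - 8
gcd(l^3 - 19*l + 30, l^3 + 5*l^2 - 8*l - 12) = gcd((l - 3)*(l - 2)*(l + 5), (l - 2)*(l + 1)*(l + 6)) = l - 2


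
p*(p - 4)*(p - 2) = p^3 - 6*p^2 + 8*p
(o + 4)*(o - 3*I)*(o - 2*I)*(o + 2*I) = o^4 + 4*o^3 - 3*I*o^3 + 4*o^2 - 12*I*o^2 + 16*o - 12*I*o - 48*I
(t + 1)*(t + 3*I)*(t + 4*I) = t^3 + t^2 + 7*I*t^2 - 12*t + 7*I*t - 12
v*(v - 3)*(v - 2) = v^3 - 5*v^2 + 6*v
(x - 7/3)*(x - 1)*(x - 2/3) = x^3 - 4*x^2 + 41*x/9 - 14/9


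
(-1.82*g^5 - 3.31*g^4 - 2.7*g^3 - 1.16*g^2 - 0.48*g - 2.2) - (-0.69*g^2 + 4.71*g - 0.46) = -1.82*g^5 - 3.31*g^4 - 2.7*g^3 - 0.47*g^2 - 5.19*g - 1.74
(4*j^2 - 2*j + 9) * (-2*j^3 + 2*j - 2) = -8*j^5 + 4*j^4 - 10*j^3 - 12*j^2 + 22*j - 18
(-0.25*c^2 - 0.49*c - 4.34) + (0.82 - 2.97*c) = -0.25*c^2 - 3.46*c - 3.52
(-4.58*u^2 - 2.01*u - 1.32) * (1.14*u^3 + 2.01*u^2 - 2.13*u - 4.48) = -5.2212*u^5 - 11.4972*u^4 + 4.2105*u^3 + 22.1465*u^2 + 11.8164*u + 5.9136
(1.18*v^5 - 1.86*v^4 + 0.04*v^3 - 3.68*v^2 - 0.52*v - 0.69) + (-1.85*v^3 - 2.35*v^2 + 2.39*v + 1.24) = 1.18*v^5 - 1.86*v^4 - 1.81*v^3 - 6.03*v^2 + 1.87*v + 0.55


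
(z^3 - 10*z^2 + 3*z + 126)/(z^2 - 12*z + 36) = (z^2 - 4*z - 21)/(z - 6)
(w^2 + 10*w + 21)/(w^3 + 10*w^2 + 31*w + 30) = (w + 7)/(w^2 + 7*w + 10)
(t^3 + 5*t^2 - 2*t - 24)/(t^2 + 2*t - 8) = t + 3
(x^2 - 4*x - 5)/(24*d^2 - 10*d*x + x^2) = (x^2 - 4*x - 5)/(24*d^2 - 10*d*x + x^2)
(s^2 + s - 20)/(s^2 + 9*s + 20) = (s - 4)/(s + 4)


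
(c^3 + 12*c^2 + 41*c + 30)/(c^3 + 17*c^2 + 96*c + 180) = (c + 1)/(c + 6)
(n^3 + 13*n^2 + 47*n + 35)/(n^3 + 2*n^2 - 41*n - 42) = (n + 5)/(n - 6)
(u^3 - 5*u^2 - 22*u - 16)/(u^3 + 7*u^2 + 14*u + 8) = (u - 8)/(u + 4)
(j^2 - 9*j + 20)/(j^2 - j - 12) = (j - 5)/(j + 3)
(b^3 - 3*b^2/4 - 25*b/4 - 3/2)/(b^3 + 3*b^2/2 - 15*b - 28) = (4*b^2 - 11*b - 3)/(2*(2*b^2 - b - 28))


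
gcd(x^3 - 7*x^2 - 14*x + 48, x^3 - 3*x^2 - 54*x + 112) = x^2 - 10*x + 16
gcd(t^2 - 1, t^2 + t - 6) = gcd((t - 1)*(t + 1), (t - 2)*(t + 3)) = 1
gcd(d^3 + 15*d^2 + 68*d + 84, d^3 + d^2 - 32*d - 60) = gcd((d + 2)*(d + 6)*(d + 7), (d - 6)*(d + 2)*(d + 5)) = d + 2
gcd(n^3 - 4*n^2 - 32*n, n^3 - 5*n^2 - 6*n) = n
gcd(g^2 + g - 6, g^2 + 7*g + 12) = g + 3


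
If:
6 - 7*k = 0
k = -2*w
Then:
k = 6/7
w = -3/7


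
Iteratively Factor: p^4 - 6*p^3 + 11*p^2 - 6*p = (p - 1)*(p^3 - 5*p^2 + 6*p) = (p - 3)*(p - 1)*(p^2 - 2*p) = p*(p - 3)*(p - 1)*(p - 2)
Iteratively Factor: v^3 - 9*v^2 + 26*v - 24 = (v - 2)*(v^2 - 7*v + 12) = (v - 3)*(v - 2)*(v - 4)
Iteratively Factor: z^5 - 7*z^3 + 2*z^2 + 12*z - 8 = (z - 2)*(z^4 + 2*z^3 - 3*z^2 - 4*z + 4) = (z - 2)*(z + 2)*(z^3 - 3*z + 2) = (z - 2)*(z - 1)*(z + 2)*(z^2 + z - 2) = (z - 2)*(z - 1)^2*(z + 2)*(z + 2)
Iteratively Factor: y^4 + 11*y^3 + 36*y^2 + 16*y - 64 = (y + 4)*(y^3 + 7*y^2 + 8*y - 16) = (y + 4)^2*(y^2 + 3*y - 4) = (y + 4)^3*(y - 1)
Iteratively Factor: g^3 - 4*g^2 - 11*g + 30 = (g - 5)*(g^2 + g - 6) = (g - 5)*(g - 2)*(g + 3)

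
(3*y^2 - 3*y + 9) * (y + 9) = 3*y^3 + 24*y^2 - 18*y + 81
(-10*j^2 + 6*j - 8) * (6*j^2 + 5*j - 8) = -60*j^4 - 14*j^3 + 62*j^2 - 88*j + 64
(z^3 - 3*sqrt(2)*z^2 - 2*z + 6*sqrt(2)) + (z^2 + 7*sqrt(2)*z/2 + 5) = z^3 - 3*sqrt(2)*z^2 + z^2 - 2*z + 7*sqrt(2)*z/2 + 5 + 6*sqrt(2)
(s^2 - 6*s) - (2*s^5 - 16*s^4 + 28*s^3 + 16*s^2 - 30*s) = -2*s^5 + 16*s^4 - 28*s^3 - 15*s^2 + 24*s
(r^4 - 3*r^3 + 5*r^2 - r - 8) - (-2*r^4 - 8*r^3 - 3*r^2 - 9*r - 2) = 3*r^4 + 5*r^3 + 8*r^2 + 8*r - 6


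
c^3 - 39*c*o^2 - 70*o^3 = (c - 7*o)*(c + 2*o)*(c + 5*o)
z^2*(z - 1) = z^3 - z^2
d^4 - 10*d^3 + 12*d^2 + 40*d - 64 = (d - 8)*(d - 2)^2*(d + 2)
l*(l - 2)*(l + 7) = l^3 + 5*l^2 - 14*l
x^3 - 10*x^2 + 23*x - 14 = (x - 7)*(x - 2)*(x - 1)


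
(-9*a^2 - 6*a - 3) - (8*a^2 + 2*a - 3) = -17*a^2 - 8*a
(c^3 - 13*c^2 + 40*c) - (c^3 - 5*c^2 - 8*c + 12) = -8*c^2 + 48*c - 12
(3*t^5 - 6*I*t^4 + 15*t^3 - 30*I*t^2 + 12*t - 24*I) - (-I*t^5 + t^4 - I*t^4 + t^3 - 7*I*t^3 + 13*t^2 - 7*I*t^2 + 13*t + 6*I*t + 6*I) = 3*t^5 + I*t^5 - t^4 - 5*I*t^4 + 14*t^3 + 7*I*t^3 - 13*t^2 - 23*I*t^2 - t - 6*I*t - 30*I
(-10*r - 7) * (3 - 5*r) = 50*r^2 + 5*r - 21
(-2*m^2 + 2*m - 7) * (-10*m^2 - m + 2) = 20*m^4 - 18*m^3 + 64*m^2 + 11*m - 14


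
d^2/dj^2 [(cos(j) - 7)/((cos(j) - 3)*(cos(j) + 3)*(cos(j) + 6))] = (222*(1 - cos(j)^2)^2 - 48*sin(j)^6 - 4*cos(j)^7 - 3*cos(j)^6 + 396*cos(j)^5 - 258*cos(j)^3 + 9939*cos(j)^2 - 4374*cos(j) - 6816)/((cos(j) - 3)^3*(cos(j) + 3)^3*(cos(j) + 6)^3)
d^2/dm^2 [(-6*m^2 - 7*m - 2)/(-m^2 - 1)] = 2*(7*m^3 - 12*m^2 - 21*m + 4)/(m^6 + 3*m^4 + 3*m^2 + 1)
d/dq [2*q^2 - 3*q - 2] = 4*q - 3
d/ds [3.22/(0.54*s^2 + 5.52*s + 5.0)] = (-3.4776*s - 17.7744)/(0.54*s^2 + 5.52*s + 5.0)^2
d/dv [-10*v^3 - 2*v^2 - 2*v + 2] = -30*v^2 - 4*v - 2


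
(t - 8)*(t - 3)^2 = t^3 - 14*t^2 + 57*t - 72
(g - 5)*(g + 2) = g^2 - 3*g - 10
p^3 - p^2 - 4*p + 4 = (p - 2)*(p - 1)*(p + 2)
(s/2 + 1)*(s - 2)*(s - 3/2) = s^3/2 - 3*s^2/4 - 2*s + 3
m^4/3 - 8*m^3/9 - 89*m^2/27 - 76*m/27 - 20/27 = (m/3 + 1/3)*(m - 5)*(m + 2/3)^2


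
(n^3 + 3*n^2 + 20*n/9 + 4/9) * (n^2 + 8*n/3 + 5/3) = n^5 + 17*n^4/3 + 107*n^3/9 + 307*n^2/27 + 44*n/9 + 20/27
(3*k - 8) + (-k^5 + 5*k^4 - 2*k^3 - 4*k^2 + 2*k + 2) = -k^5 + 5*k^4 - 2*k^3 - 4*k^2 + 5*k - 6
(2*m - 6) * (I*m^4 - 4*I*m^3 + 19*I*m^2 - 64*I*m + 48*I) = 2*I*m^5 - 14*I*m^4 + 62*I*m^3 - 242*I*m^2 + 480*I*m - 288*I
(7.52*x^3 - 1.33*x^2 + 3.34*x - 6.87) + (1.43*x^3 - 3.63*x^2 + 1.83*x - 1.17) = 8.95*x^3 - 4.96*x^2 + 5.17*x - 8.04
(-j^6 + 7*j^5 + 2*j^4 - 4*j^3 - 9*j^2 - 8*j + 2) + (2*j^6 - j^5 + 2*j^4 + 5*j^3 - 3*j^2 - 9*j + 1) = j^6 + 6*j^5 + 4*j^4 + j^3 - 12*j^2 - 17*j + 3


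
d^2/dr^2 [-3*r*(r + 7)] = -6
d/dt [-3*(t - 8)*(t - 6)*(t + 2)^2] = -12*t^3 + 90*t^2 + 24*t - 408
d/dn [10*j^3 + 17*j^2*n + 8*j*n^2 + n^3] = 17*j^2 + 16*j*n + 3*n^2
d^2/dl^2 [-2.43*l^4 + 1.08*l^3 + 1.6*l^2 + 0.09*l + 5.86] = -29.16*l^2 + 6.48*l + 3.2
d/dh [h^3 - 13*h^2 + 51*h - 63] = 3*h^2 - 26*h + 51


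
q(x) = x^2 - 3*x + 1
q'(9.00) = 15.00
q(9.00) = 55.00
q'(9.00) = 15.00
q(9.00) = 55.00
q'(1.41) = -0.18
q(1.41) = -1.24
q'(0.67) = -1.66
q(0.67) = -0.56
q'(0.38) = -2.24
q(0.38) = 0.00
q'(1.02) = -0.96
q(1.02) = -1.02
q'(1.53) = 0.06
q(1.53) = -1.25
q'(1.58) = 0.16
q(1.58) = -1.24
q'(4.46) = 5.92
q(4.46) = 7.51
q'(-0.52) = -4.04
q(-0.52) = 2.83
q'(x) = 2*x - 3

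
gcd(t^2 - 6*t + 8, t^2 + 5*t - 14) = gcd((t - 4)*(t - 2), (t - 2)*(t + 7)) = t - 2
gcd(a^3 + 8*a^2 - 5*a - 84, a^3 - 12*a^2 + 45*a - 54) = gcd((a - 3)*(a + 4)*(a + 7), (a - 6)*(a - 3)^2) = a - 3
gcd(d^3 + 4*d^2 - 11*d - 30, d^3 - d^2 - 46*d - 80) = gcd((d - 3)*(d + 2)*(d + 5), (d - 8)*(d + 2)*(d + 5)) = d^2 + 7*d + 10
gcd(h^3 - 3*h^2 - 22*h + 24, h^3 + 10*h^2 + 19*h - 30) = h - 1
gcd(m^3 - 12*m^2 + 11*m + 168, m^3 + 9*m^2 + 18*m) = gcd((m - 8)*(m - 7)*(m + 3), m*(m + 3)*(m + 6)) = m + 3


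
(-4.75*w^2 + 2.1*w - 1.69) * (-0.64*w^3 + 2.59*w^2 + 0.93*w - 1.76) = 3.04*w^5 - 13.6465*w^4 + 2.1031*w^3 + 5.9359*w^2 - 5.2677*w + 2.9744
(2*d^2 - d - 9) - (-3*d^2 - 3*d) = 5*d^2 + 2*d - 9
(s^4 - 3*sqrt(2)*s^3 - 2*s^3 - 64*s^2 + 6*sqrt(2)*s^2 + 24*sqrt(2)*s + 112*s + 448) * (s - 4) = s^5 - 6*s^4 - 3*sqrt(2)*s^4 - 56*s^3 + 18*sqrt(2)*s^3 + 368*s^2 - 96*sqrt(2)*s - 1792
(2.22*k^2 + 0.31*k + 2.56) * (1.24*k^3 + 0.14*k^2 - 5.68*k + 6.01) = 2.7528*k^5 + 0.6952*k^4 - 9.3918*k^3 + 11.9398*k^2 - 12.6777*k + 15.3856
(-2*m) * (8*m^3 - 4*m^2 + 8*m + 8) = -16*m^4 + 8*m^3 - 16*m^2 - 16*m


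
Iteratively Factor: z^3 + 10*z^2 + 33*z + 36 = (z + 3)*(z^2 + 7*z + 12) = (z + 3)*(z + 4)*(z + 3)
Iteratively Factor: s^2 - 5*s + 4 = (s - 1)*(s - 4)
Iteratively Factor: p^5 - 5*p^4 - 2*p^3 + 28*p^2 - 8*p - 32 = (p - 2)*(p^4 - 3*p^3 - 8*p^2 + 12*p + 16) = (p - 2)^2*(p^3 - p^2 - 10*p - 8) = (p - 4)*(p - 2)^2*(p^2 + 3*p + 2) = (p - 4)*(p - 2)^2*(p + 2)*(p + 1)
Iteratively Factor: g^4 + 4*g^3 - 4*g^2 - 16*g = (g)*(g^3 + 4*g^2 - 4*g - 16) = g*(g + 2)*(g^2 + 2*g - 8) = g*(g - 2)*(g + 2)*(g + 4)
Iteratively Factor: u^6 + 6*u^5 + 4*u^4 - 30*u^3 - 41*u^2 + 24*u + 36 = (u + 3)*(u^5 + 3*u^4 - 5*u^3 - 15*u^2 + 4*u + 12) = (u + 3)^2*(u^4 - 5*u^2 + 4) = (u - 2)*(u + 3)^2*(u^3 + 2*u^2 - u - 2) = (u - 2)*(u + 2)*(u + 3)^2*(u^2 - 1) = (u - 2)*(u - 1)*(u + 2)*(u + 3)^2*(u + 1)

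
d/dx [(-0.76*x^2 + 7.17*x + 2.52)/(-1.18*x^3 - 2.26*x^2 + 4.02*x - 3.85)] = (-0.8968*x^4 + 16.9212*x^3 + 22.0698*x^2 + 17.2424*x - 37.7349)/(1.3924*x^6 + 5.3336*x^5 - 4.3796*x^4 - 9.0844*x^3 + 33.5624*x^2 - 30.954*x + 14.8225)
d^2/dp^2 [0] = 0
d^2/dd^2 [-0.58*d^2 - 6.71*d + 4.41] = -1.16000000000000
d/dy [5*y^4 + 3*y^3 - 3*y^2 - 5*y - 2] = 20*y^3 + 9*y^2 - 6*y - 5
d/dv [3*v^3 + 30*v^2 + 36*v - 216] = 9*v^2 + 60*v + 36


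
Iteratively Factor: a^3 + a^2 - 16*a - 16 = (a + 1)*(a^2 - 16) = (a + 1)*(a + 4)*(a - 4)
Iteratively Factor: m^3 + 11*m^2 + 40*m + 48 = (m + 4)*(m^2 + 7*m + 12) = (m + 3)*(m + 4)*(m + 4)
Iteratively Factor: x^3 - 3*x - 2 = (x + 1)*(x^2 - x - 2) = (x + 1)^2*(x - 2)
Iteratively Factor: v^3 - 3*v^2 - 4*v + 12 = (v - 2)*(v^2 - v - 6) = (v - 2)*(v + 2)*(v - 3)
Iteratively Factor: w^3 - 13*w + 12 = (w - 3)*(w^2 + 3*w - 4) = (w - 3)*(w + 4)*(w - 1)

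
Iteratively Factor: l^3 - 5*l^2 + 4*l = (l - 4)*(l^2 - l) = l*(l - 4)*(l - 1)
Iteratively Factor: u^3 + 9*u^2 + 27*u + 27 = (u + 3)*(u^2 + 6*u + 9) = (u + 3)^2*(u + 3)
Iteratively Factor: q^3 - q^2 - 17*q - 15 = (q + 3)*(q^2 - 4*q - 5) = (q - 5)*(q + 3)*(q + 1)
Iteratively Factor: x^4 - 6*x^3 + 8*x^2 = (x - 4)*(x^3 - 2*x^2) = x*(x - 4)*(x^2 - 2*x) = x*(x - 4)*(x - 2)*(x)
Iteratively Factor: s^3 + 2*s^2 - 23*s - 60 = (s + 4)*(s^2 - 2*s - 15) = (s - 5)*(s + 4)*(s + 3)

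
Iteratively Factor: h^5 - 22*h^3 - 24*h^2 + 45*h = (h + 3)*(h^4 - 3*h^3 - 13*h^2 + 15*h) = (h + 3)^2*(h^3 - 6*h^2 + 5*h) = (h - 1)*(h + 3)^2*(h^2 - 5*h) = (h - 5)*(h - 1)*(h + 3)^2*(h)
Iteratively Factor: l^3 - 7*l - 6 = (l + 2)*(l^2 - 2*l - 3) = (l + 1)*(l + 2)*(l - 3)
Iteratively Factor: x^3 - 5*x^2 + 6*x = (x - 2)*(x^2 - 3*x) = x*(x - 2)*(x - 3)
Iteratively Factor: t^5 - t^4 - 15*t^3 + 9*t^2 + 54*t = (t)*(t^4 - t^3 - 15*t^2 + 9*t + 54) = t*(t - 3)*(t^3 + 2*t^2 - 9*t - 18) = t*(t - 3)*(t + 2)*(t^2 - 9) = t*(t - 3)^2*(t + 2)*(t + 3)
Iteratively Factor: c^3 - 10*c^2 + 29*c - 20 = (c - 1)*(c^2 - 9*c + 20) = (c - 5)*(c - 1)*(c - 4)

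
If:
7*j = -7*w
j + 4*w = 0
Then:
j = 0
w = 0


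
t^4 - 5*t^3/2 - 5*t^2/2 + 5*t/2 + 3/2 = (t - 3)*(t - 1)*(t + 1/2)*(t + 1)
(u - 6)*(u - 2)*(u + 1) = u^3 - 7*u^2 + 4*u + 12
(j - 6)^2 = j^2 - 12*j + 36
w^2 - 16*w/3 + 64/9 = (w - 8/3)^2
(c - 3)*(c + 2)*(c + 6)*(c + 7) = c^4 + 12*c^3 + 23*c^2 - 120*c - 252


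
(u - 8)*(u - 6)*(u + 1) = u^3 - 13*u^2 + 34*u + 48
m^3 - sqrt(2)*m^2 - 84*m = m*(m - 7*sqrt(2))*(m + 6*sqrt(2))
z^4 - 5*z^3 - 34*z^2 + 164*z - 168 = (z - 7)*(z - 2)^2*(z + 6)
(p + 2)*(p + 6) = p^2 + 8*p + 12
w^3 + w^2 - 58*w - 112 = (w - 8)*(w + 2)*(w + 7)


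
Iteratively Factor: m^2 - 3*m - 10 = (m + 2)*(m - 5)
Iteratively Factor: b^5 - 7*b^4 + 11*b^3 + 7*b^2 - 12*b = (b + 1)*(b^4 - 8*b^3 + 19*b^2 - 12*b) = (b - 1)*(b + 1)*(b^3 - 7*b^2 + 12*b) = (b - 3)*(b - 1)*(b + 1)*(b^2 - 4*b) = b*(b - 3)*(b - 1)*(b + 1)*(b - 4)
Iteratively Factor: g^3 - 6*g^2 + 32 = (g - 4)*(g^2 - 2*g - 8) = (g - 4)*(g + 2)*(g - 4)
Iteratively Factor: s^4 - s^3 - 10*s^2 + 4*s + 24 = (s - 2)*(s^3 + s^2 - 8*s - 12) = (s - 2)*(s + 2)*(s^2 - s - 6) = (s - 3)*(s - 2)*(s + 2)*(s + 2)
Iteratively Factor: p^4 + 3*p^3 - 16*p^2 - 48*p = (p + 3)*(p^3 - 16*p) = p*(p + 3)*(p^2 - 16) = p*(p + 3)*(p + 4)*(p - 4)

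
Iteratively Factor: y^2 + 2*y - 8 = (y + 4)*(y - 2)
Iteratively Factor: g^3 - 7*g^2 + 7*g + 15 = (g - 5)*(g^2 - 2*g - 3) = (g - 5)*(g - 3)*(g + 1)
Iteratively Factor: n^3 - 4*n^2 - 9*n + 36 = (n - 4)*(n^2 - 9) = (n - 4)*(n - 3)*(n + 3)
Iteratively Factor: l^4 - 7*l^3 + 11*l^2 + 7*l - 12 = (l - 4)*(l^3 - 3*l^2 - l + 3) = (l - 4)*(l - 3)*(l^2 - 1) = (l - 4)*(l - 3)*(l + 1)*(l - 1)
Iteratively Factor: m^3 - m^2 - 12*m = (m)*(m^2 - m - 12) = m*(m - 4)*(m + 3)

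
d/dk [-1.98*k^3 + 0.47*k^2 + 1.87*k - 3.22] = -5.94*k^2 + 0.94*k + 1.87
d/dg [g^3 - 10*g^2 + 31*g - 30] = 3*g^2 - 20*g + 31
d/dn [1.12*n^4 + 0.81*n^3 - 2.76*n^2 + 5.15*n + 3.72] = 4.48*n^3 + 2.43*n^2 - 5.52*n + 5.15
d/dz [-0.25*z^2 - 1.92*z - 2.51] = -0.5*z - 1.92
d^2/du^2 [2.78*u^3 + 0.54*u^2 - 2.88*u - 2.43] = 16.68*u + 1.08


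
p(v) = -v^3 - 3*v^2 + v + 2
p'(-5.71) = -62.55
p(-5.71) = 84.65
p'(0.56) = -3.30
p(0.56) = 1.44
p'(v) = -3*v^2 - 6*v + 1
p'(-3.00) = -8.00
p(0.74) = 0.69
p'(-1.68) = 2.61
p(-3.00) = -1.00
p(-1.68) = -3.41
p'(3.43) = -54.87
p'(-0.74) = 3.80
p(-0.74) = 0.02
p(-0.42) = 1.12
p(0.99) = -0.92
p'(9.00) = -296.00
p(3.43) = -70.22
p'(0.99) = -7.88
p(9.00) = -961.00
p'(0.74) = -5.08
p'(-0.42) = 2.99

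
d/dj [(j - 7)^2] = 2*j - 14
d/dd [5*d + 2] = 5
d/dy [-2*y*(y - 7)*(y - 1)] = -6*y^2 + 32*y - 14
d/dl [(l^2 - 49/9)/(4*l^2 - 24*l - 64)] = (-27*l^2 - 95*l - 147)/(18*(l^4 - 12*l^3 + 4*l^2 + 192*l + 256))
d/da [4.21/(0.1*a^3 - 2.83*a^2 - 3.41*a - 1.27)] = (-1.263*a^2 + 23.8286*a + 14.3561)/(-0.1*a^3 + 2.83*a^2 + 3.41*a + 1.27)^2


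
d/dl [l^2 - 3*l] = 2*l - 3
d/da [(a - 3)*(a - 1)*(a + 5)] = 3*a^2 + 2*a - 17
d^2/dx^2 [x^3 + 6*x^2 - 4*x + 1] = 6*x + 12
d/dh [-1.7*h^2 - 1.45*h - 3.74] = -3.4*h - 1.45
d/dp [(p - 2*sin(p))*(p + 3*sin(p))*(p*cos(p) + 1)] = -(p - 2*sin(p))*(p + 3*sin(p))*(p*sin(p) - cos(p)) + (p - 2*sin(p))*(p*cos(p) + 1)*(3*cos(p) + 1) - (p + 3*sin(p))*(p*cos(p) + 1)*(2*cos(p) - 1)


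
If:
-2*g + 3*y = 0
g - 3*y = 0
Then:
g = 0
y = 0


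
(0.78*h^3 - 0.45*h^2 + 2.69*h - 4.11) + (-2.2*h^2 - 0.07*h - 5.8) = 0.78*h^3 - 2.65*h^2 + 2.62*h - 9.91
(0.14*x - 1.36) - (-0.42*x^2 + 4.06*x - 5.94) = 0.42*x^2 - 3.92*x + 4.58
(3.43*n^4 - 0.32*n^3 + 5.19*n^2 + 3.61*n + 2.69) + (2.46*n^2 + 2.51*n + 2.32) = 3.43*n^4 - 0.32*n^3 + 7.65*n^2 + 6.12*n + 5.01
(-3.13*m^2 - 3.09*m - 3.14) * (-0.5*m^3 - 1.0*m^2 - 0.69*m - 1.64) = 1.565*m^5 + 4.675*m^4 + 6.8197*m^3 + 10.4053*m^2 + 7.2342*m + 5.1496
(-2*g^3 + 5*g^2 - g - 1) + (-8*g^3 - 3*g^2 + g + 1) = -10*g^3 + 2*g^2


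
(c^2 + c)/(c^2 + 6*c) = (c + 1)/(c + 6)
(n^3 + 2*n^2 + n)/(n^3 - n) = (n + 1)/(n - 1)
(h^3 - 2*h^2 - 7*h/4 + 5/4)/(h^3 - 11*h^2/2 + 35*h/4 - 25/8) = 2*(h + 1)/(2*h - 5)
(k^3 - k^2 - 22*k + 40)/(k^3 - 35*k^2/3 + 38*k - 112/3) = 3*(k^2 + k - 20)/(3*k^2 - 29*k + 56)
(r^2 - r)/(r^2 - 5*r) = (r - 1)/(r - 5)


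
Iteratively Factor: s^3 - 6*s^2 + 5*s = (s - 5)*(s^2 - s) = (s - 5)*(s - 1)*(s)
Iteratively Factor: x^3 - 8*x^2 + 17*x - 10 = (x - 1)*(x^2 - 7*x + 10) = (x - 2)*(x - 1)*(x - 5)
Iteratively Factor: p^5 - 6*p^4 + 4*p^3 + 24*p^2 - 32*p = (p + 2)*(p^4 - 8*p^3 + 20*p^2 - 16*p) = (p - 4)*(p + 2)*(p^3 - 4*p^2 + 4*p) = p*(p - 4)*(p + 2)*(p^2 - 4*p + 4) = p*(p - 4)*(p - 2)*(p + 2)*(p - 2)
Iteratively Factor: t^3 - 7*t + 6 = (t - 1)*(t^2 + t - 6) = (t - 1)*(t + 3)*(t - 2)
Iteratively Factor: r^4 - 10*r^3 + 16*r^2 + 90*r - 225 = (r - 3)*(r^3 - 7*r^2 - 5*r + 75) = (r - 5)*(r - 3)*(r^2 - 2*r - 15) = (r - 5)*(r - 3)*(r + 3)*(r - 5)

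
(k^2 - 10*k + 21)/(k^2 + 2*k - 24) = (k^2 - 10*k + 21)/(k^2 + 2*k - 24)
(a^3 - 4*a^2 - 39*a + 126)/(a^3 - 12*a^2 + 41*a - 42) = (a + 6)/(a - 2)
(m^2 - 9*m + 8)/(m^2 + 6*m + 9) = (m^2 - 9*m + 8)/(m^2 + 6*m + 9)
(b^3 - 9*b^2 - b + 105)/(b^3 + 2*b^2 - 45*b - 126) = (b - 5)/(b + 6)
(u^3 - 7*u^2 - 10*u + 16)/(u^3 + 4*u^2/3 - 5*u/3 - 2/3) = 3*(u - 8)/(3*u + 1)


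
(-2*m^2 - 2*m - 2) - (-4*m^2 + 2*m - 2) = 2*m^2 - 4*m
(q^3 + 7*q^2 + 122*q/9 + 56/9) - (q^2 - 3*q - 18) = q^3 + 6*q^2 + 149*q/9 + 218/9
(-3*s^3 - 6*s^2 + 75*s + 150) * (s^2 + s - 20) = -3*s^5 - 9*s^4 + 129*s^3 + 345*s^2 - 1350*s - 3000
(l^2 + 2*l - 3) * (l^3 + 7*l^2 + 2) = l^5 + 9*l^4 + 11*l^3 - 19*l^2 + 4*l - 6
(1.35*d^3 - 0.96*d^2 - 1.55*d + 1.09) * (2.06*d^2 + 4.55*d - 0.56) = 2.781*d^5 + 4.1649*d^4 - 8.317*d^3 - 4.2695*d^2 + 5.8275*d - 0.6104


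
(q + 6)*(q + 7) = q^2 + 13*q + 42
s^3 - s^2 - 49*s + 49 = (s - 7)*(s - 1)*(s + 7)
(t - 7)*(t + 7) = t^2 - 49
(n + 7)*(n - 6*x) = n^2 - 6*n*x + 7*n - 42*x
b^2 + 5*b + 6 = (b + 2)*(b + 3)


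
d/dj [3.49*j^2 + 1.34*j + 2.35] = 6.98*j + 1.34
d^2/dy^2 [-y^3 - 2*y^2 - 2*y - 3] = -6*y - 4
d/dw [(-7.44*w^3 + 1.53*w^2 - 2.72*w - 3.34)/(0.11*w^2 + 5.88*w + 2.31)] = (-0.8184*w^4 - 87.4944*w^3 - 42.2636*w^2 + 7.8034*w + 13.356)/(0.0121*w^4 + 1.2936*w^3 + 35.0826*w^2 + 27.1656*w + 5.3361)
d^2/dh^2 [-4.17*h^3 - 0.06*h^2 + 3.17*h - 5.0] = -25.02*h - 0.12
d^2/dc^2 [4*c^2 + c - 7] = 8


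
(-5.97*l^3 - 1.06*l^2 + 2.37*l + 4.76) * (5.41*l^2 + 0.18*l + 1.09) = -32.2977*l^5 - 6.8092*l^4 + 6.1236*l^3 + 25.0228*l^2 + 3.4401*l + 5.1884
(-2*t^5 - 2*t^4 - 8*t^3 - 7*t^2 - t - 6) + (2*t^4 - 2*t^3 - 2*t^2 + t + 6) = -2*t^5 - 10*t^3 - 9*t^2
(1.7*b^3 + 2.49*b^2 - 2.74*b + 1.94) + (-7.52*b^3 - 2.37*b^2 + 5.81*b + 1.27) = -5.82*b^3 + 0.12*b^2 + 3.07*b + 3.21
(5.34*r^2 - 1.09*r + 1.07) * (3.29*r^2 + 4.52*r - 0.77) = 17.5686*r^4 + 20.5507*r^3 - 5.5183*r^2 + 5.6757*r - 0.8239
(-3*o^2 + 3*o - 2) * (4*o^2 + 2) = -12*o^4 + 12*o^3 - 14*o^2 + 6*o - 4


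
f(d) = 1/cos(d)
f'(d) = sin(d)/cos(d)^2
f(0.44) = 1.11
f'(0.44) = 0.52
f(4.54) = -5.83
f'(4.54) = -33.48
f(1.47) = 9.94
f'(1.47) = 98.26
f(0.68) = 1.29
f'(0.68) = 1.04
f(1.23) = 2.99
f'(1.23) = 8.44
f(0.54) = 1.17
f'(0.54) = 0.70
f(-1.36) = 4.78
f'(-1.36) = -22.34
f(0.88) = 1.57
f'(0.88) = 1.90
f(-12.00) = 1.19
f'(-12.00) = 0.75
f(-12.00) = 1.19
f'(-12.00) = 0.75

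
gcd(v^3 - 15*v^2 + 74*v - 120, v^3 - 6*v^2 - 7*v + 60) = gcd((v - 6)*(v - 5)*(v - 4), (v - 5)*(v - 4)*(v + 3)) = v^2 - 9*v + 20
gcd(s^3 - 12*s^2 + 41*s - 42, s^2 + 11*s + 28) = 1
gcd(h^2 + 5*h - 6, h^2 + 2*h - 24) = h + 6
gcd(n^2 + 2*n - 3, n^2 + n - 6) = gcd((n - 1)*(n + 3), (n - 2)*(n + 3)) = n + 3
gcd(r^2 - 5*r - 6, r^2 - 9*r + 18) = r - 6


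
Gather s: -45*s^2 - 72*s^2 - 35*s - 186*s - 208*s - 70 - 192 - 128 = -117*s^2 - 429*s - 390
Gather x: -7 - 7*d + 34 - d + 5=32 - 8*d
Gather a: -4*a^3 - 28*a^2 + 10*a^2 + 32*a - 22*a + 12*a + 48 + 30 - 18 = -4*a^3 - 18*a^2 + 22*a + 60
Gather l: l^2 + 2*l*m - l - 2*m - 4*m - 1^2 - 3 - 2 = l^2 + l*(2*m - 1) - 6*m - 6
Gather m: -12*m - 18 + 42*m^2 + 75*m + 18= 42*m^2 + 63*m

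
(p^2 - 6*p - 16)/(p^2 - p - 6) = (p - 8)/(p - 3)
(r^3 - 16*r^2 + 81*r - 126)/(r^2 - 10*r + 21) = r - 6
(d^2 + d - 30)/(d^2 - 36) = (d - 5)/(d - 6)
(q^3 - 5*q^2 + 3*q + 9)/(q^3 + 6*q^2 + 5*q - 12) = (q^3 - 5*q^2 + 3*q + 9)/(q^3 + 6*q^2 + 5*q - 12)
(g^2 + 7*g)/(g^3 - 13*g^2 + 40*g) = (g + 7)/(g^2 - 13*g + 40)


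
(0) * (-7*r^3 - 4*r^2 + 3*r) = 0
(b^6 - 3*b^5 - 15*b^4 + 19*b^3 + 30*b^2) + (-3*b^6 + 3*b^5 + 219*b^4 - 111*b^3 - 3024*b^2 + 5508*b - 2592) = -2*b^6 + 204*b^4 - 92*b^3 - 2994*b^2 + 5508*b - 2592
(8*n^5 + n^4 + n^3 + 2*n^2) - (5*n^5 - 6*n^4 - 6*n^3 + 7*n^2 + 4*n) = 3*n^5 + 7*n^4 + 7*n^3 - 5*n^2 - 4*n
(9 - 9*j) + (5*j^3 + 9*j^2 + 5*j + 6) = 5*j^3 + 9*j^2 - 4*j + 15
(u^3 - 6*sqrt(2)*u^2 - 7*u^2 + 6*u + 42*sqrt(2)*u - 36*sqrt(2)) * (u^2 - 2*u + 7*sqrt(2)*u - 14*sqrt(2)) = u^5 - 9*u^4 + sqrt(2)*u^4 - 64*u^3 - 9*sqrt(2)*u^3 + 20*sqrt(2)*u^2 + 744*u^2 - 1680*u - 12*sqrt(2)*u + 1008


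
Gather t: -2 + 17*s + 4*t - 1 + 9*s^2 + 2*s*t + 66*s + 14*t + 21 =9*s^2 + 83*s + t*(2*s + 18) + 18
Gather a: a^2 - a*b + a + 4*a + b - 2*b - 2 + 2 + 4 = a^2 + a*(5 - b) - b + 4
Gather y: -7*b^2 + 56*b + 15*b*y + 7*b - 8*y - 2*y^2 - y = -7*b^2 + 63*b - 2*y^2 + y*(15*b - 9)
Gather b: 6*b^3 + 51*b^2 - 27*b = 6*b^3 + 51*b^2 - 27*b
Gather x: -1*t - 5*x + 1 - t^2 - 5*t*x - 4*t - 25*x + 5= -t^2 - 5*t + x*(-5*t - 30) + 6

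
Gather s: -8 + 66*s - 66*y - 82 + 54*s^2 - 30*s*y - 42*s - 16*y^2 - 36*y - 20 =54*s^2 + s*(24 - 30*y) - 16*y^2 - 102*y - 110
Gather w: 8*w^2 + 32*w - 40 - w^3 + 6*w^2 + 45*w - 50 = -w^3 + 14*w^2 + 77*w - 90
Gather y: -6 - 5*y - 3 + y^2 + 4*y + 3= y^2 - y - 6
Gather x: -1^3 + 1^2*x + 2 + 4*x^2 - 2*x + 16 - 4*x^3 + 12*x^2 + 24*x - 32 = -4*x^3 + 16*x^2 + 23*x - 15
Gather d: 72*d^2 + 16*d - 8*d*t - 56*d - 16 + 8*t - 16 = 72*d^2 + d*(-8*t - 40) + 8*t - 32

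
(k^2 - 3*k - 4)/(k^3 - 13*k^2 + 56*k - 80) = (k + 1)/(k^2 - 9*k + 20)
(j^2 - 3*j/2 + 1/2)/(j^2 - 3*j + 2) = (j - 1/2)/(j - 2)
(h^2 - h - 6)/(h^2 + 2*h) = (h - 3)/h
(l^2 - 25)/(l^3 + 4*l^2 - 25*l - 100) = 1/(l + 4)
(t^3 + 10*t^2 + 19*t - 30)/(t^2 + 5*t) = t + 5 - 6/t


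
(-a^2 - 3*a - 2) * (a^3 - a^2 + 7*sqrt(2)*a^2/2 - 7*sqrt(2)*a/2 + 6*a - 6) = -a^5 - 7*sqrt(2)*a^4/2 - 2*a^4 - 7*sqrt(2)*a^3 - 5*a^3 - 10*a^2 + 7*sqrt(2)*a^2/2 + 6*a + 7*sqrt(2)*a + 12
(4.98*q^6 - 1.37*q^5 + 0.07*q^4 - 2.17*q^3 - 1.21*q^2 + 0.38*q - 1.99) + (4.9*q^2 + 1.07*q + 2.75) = 4.98*q^6 - 1.37*q^5 + 0.07*q^4 - 2.17*q^3 + 3.69*q^2 + 1.45*q + 0.76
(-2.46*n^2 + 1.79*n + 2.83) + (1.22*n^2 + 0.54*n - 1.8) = -1.24*n^2 + 2.33*n + 1.03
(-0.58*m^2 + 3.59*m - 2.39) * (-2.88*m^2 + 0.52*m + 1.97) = 1.6704*m^4 - 10.6408*m^3 + 7.6074*m^2 + 5.8295*m - 4.7083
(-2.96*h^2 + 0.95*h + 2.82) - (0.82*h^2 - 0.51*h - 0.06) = -3.78*h^2 + 1.46*h + 2.88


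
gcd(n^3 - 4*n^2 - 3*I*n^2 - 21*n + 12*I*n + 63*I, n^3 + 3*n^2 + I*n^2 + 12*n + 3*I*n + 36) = n^2 + n*(3 - 3*I) - 9*I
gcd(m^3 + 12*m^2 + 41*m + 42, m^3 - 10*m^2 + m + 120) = m + 3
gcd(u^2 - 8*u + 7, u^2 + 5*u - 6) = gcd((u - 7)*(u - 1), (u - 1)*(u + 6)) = u - 1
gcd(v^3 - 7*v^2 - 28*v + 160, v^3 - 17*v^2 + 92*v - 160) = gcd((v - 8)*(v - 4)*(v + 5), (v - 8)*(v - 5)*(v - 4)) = v^2 - 12*v + 32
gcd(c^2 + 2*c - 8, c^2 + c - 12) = c + 4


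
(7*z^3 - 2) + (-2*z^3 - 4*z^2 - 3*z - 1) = 5*z^3 - 4*z^2 - 3*z - 3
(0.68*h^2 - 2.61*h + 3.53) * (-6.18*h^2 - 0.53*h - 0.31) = -4.2024*h^4 + 15.7694*h^3 - 20.6429*h^2 - 1.0618*h - 1.0943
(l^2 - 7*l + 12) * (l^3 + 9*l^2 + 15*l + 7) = l^5 + 2*l^4 - 36*l^3 + 10*l^2 + 131*l + 84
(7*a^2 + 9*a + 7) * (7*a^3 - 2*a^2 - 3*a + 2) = 49*a^5 + 49*a^4 + 10*a^3 - 27*a^2 - 3*a + 14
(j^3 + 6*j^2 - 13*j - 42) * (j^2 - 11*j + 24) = j^5 - 5*j^4 - 55*j^3 + 245*j^2 + 150*j - 1008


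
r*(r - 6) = r^2 - 6*r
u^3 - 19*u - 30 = (u - 5)*(u + 2)*(u + 3)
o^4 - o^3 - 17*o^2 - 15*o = o*(o - 5)*(o + 1)*(o + 3)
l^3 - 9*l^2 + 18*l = l*(l - 6)*(l - 3)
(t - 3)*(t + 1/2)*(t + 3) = t^3 + t^2/2 - 9*t - 9/2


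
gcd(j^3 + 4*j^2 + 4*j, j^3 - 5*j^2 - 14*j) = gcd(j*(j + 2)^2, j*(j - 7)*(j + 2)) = j^2 + 2*j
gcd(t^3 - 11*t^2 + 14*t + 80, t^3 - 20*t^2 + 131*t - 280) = t^2 - 13*t + 40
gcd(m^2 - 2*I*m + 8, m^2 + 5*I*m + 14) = 1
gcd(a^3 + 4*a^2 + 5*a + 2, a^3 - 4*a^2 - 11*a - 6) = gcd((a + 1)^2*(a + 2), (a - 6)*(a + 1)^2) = a^2 + 2*a + 1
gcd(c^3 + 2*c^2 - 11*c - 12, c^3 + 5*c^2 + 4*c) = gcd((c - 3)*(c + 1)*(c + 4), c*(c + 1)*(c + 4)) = c^2 + 5*c + 4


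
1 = 1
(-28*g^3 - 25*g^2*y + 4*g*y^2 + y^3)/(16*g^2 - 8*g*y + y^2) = (7*g^2 + 8*g*y + y^2)/(-4*g + y)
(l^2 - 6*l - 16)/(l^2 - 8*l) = (l + 2)/l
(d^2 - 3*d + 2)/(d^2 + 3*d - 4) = (d - 2)/(d + 4)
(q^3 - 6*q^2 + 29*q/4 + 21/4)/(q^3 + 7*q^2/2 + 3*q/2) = (2*q^2 - 13*q + 21)/(2*q*(q + 3))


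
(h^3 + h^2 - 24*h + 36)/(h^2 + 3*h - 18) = h - 2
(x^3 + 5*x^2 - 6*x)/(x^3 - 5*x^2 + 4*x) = (x + 6)/(x - 4)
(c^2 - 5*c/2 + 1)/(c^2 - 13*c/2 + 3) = (c - 2)/(c - 6)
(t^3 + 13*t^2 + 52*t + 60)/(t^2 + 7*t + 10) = t + 6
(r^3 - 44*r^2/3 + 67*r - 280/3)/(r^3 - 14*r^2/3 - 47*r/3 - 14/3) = (3*r^2 - 23*r + 40)/(3*r^2 + 7*r + 2)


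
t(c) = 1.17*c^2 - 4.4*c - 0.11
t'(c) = 2.34*c - 4.4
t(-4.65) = 45.65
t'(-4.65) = -15.28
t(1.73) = -4.22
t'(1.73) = -0.35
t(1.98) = -4.24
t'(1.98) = 0.23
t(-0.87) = 4.60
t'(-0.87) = -6.44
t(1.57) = -4.13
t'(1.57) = -0.73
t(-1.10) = 6.15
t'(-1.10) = -6.97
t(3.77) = -0.07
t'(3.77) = 4.42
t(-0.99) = 5.39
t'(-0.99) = -6.72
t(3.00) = -2.78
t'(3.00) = 2.62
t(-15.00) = 329.14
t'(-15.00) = -39.50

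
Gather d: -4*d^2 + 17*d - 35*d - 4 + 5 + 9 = -4*d^2 - 18*d + 10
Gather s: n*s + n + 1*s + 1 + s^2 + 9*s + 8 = n + s^2 + s*(n + 10) + 9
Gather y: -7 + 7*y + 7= 7*y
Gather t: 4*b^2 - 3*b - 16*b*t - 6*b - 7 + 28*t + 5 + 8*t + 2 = 4*b^2 - 9*b + t*(36 - 16*b)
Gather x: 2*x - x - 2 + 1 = x - 1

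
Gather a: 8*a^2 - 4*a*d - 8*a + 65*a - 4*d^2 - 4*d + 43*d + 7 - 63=8*a^2 + a*(57 - 4*d) - 4*d^2 + 39*d - 56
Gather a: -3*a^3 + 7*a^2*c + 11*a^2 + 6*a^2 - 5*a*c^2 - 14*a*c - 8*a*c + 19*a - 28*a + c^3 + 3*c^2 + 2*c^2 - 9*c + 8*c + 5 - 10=-3*a^3 + a^2*(7*c + 17) + a*(-5*c^2 - 22*c - 9) + c^3 + 5*c^2 - c - 5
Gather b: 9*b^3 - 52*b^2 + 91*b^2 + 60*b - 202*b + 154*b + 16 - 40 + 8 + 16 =9*b^3 + 39*b^2 + 12*b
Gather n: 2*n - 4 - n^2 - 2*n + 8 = 4 - n^2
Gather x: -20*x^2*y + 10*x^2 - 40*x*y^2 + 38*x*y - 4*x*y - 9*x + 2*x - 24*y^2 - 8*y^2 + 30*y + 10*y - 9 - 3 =x^2*(10 - 20*y) + x*(-40*y^2 + 34*y - 7) - 32*y^2 + 40*y - 12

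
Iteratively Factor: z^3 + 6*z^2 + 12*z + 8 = (z + 2)*(z^2 + 4*z + 4) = (z + 2)^2*(z + 2)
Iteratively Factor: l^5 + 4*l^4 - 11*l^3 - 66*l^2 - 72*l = (l + 3)*(l^4 + l^3 - 14*l^2 - 24*l) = l*(l + 3)*(l^3 + l^2 - 14*l - 24) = l*(l + 2)*(l + 3)*(l^2 - l - 12) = l*(l + 2)*(l + 3)^2*(l - 4)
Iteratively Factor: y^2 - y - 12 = (y - 4)*(y + 3)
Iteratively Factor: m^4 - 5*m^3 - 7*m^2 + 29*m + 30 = (m + 2)*(m^3 - 7*m^2 + 7*m + 15) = (m - 3)*(m + 2)*(m^2 - 4*m - 5) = (m - 3)*(m + 1)*(m + 2)*(m - 5)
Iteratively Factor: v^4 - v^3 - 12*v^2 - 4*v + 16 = (v + 2)*(v^3 - 3*v^2 - 6*v + 8) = (v + 2)^2*(v^2 - 5*v + 4) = (v - 4)*(v + 2)^2*(v - 1)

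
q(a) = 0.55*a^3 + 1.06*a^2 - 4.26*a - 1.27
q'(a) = 1.65*a^2 + 2.12*a - 4.26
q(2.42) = 2.42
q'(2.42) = 10.53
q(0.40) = -2.77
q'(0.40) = -3.15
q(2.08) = -0.60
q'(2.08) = 7.29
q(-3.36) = 4.15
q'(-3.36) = 7.24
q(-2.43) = 7.45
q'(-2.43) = 0.33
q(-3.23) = 5.01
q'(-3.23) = 6.11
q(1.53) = -3.34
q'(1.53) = 2.85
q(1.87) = -1.93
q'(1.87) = 5.47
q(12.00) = 1050.65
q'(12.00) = 258.78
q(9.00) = 447.20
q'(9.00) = 148.47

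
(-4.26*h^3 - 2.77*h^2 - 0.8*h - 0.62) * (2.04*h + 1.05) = -8.6904*h^4 - 10.1238*h^3 - 4.5405*h^2 - 2.1048*h - 0.651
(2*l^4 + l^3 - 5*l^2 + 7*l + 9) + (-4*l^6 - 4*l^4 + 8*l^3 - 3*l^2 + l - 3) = -4*l^6 - 2*l^4 + 9*l^3 - 8*l^2 + 8*l + 6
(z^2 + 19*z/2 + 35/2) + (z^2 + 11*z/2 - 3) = 2*z^2 + 15*z + 29/2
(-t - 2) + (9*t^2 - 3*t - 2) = 9*t^2 - 4*t - 4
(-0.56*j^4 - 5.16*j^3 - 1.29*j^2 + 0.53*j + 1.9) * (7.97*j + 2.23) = -4.4632*j^5 - 42.374*j^4 - 21.7881*j^3 + 1.3474*j^2 + 16.3249*j + 4.237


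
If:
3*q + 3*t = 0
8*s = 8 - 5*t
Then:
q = -t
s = 1 - 5*t/8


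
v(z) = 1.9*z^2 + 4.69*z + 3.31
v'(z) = 3.8*z + 4.69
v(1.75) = 17.34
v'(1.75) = 11.34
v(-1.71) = 0.85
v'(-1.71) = -1.81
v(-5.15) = 29.55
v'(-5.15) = -14.88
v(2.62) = 28.64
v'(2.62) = 14.65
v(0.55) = 6.46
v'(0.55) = 6.78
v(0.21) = 4.38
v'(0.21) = 5.49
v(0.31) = 4.95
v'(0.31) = 5.87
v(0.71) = 7.60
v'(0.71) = 7.39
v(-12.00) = 220.63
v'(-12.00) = -40.91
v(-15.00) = 360.46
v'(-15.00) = -52.31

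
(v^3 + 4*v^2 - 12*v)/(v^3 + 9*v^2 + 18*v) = (v - 2)/(v + 3)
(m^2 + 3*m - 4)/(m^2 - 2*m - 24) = (m - 1)/(m - 6)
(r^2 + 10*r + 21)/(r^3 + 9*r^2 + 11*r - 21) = 1/(r - 1)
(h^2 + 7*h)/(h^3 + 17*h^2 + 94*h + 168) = h/(h^2 + 10*h + 24)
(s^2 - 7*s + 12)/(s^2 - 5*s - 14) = (-s^2 + 7*s - 12)/(-s^2 + 5*s + 14)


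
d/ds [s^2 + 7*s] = 2*s + 7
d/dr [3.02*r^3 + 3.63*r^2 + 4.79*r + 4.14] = 9.06*r^2 + 7.26*r + 4.79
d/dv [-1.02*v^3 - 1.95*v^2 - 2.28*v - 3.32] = -3.06*v^2 - 3.9*v - 2.28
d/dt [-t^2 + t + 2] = 1 - 2*t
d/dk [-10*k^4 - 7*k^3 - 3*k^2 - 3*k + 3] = -40*k^3 - 21*k^2 - 6*k - 3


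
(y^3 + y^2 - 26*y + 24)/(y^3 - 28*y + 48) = (y - 1)/(y - 2)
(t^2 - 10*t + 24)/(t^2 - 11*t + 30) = (t - 4)/(t - 5)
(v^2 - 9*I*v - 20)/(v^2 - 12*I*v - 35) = (v - 4*I)/(v - 7*I)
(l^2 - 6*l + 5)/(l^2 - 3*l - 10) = (l - 1)/(l + 2)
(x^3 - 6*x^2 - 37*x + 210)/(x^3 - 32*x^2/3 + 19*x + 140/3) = 3*(x + 6)/(3*x + 4)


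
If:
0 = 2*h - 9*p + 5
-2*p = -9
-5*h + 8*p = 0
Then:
No Solution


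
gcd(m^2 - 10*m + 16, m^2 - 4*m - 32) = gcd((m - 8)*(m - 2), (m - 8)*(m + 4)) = m - 8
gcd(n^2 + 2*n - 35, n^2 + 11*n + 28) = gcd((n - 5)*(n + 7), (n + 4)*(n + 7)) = n + 7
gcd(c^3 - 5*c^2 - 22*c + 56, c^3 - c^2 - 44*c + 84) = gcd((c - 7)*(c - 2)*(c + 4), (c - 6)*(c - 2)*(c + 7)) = c - 2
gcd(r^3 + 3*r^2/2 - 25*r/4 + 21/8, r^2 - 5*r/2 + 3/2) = r - 3/2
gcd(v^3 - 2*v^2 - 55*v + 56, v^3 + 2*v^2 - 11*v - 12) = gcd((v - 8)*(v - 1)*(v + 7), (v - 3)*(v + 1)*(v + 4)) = 1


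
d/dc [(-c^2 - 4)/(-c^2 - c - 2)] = (c^2 - 4*c - 4)/(c^4 + 2*c^3 + 5*c^2 + 4*c + 4)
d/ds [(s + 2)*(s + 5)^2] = 3*(s + 3)*(s + 5)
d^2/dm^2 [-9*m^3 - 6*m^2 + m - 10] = -54*m - 12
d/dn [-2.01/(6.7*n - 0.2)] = 13.467/(6.7*n - 0.2)^2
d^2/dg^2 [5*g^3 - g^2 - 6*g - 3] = 30*g - 2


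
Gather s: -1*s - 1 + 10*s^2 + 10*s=10*s^2 + 9*s - 1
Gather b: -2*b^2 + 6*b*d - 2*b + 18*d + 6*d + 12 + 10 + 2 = -2*b^2 + b*(6*d - 2) + 24*d + 24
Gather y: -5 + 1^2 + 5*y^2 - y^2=4*y^2 - 4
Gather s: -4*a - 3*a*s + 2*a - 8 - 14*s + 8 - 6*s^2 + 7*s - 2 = -2*a - 6*s^2 + s*(-3*a - 7) - 2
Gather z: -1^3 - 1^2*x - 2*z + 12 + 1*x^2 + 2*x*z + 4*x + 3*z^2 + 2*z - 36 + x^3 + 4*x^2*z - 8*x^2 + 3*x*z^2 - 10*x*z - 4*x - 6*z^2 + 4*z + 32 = x^3 - 7*x^2 - x + z^2*(3*x - 3) + z*(4*x^2 - 8*x + 4) + 7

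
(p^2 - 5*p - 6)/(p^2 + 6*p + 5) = (p - 6)/(p + 5)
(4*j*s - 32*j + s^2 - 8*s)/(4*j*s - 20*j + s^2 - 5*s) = (s - 8)/(s - 5)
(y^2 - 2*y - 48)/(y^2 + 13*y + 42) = (y - 8)/(y + 7)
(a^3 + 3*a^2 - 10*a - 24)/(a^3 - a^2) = (a^3 + 3*a^2 - 10*a - 24)/(a^2*(a - 1))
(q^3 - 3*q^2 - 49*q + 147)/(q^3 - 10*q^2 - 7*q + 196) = (q^2 + 4*q - 21)/(q^2 - 3*q - 28)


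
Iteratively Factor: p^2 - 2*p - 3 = (p - 3)*(p + 1)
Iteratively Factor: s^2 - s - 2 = (s - 2)*(s + 1)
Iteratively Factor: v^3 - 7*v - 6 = (v + 1)*(v^2 - v - 6) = (v - 3)*(v + 1)*(v + 2)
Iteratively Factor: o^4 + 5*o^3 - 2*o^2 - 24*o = (o + 3)*(o^3 + 2*o^2 - 8*o) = o*(o + 3)*(o^2 + 2*o - 8) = o*(o + 3)*(o + 4)*(o - 2)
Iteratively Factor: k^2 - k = (k)*(k - 1)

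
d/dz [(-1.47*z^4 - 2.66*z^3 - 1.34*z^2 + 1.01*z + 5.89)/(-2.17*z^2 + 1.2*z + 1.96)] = (6.3798*z^5 + 0.4802*z^4 - 17.9088*z^3 - 15.0571*z^2 + 20.3098*z - 5.0884)/(4.7089*z^4 - 5.208*z^3 - 7.0664*z^2 + 4.704*z + 3.8416)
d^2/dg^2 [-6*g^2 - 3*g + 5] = -12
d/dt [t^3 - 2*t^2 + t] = 3*t^2 - 4*t + 1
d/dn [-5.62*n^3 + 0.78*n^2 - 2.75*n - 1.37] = -16.86*n^2 + 1.56*n - 2.75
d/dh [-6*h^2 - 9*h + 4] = -12*h - 9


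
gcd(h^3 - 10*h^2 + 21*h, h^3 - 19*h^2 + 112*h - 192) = h - 3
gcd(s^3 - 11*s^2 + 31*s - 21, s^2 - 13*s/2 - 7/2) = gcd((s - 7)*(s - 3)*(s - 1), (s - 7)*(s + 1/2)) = s - 7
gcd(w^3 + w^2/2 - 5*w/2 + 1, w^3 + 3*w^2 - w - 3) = w - 1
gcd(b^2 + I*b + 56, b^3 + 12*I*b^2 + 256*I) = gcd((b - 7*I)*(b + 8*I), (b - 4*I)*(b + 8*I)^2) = b + 8*I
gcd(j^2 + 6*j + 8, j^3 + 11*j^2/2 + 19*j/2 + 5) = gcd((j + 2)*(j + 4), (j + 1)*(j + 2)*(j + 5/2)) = j + 2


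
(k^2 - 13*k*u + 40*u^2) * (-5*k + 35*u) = -5*k^3 + 100*k^2*u - 655*k*u^2 + 1400*u^3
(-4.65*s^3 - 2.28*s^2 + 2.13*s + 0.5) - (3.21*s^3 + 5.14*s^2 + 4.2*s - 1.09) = -7.86*s^3 - 7.42*s^2 - 2.07*s + 1.59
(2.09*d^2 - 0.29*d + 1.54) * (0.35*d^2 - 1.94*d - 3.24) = 0.7315*d^4 - 4.1561*d^3 - 5.67*d^2 - 2.048*d - 4.9896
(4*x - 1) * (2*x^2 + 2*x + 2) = 8*x^3 + 6*x^2 + 6*x - 2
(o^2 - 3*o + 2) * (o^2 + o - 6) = o^4 - 2*o^3 - 7*o^2 + 20*o - 12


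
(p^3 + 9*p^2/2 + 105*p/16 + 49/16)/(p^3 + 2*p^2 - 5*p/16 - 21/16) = (4*p + 7)/(4*p - 3)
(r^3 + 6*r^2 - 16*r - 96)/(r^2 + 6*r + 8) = (r^2 + 2*r - 24)/(r + 2)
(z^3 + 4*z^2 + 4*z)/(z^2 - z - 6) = z*(z + 2)/(z - 3)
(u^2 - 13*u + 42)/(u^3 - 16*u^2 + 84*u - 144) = (u - 7)/(u^2 - 10*u + 24)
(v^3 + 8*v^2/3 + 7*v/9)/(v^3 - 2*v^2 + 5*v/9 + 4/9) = v*(3*v + 7)/(3*v^2 - 7*v + 4)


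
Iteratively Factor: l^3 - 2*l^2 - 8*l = (l + 2)*(l^2 - 4*l) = (l - 4)*(l + 2)*(l)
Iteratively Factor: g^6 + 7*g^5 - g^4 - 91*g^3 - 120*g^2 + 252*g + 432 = (g + 3)*(g^5 + 4*g^4 - 13*g^3 - 52*g^2 + 36*g + 144) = (g + 2)*(g + 3)*(g^4 + 2*g^3 - 17*g^2 - 18*g + 72) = (g + 2)*(g + 3)^2*(g^3 - g^2 - 14*g + 24) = (g - 3)*(g + 2)*(g + 3)^2*(g^2 + 2*g - 8) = (g - 3)*(g + 2)*(g + 3)^2*(g + 4)*(g - 2)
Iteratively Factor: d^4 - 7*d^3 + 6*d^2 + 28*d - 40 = (d - 5)*(d^3 - 2*d^2 - 4*d + 8) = (d - 5)*(d + 2)*(d^2 - 4*d + 4) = (d - 5)*(d - 2)*(d + 2)*(d - 2)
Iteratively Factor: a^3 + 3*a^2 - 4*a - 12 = (a - 2)*(a^2 + 5*a + 6) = (a - 2)*(a + 3)*(a + 2)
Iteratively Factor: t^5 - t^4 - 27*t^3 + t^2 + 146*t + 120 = (t - 3)*(t^4 + 2*t^3 - 21*t^2 - 62*t - 40) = (t - 5)*(t - 3)*(t^3 + 7*t^2 + 14*t + 8) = (t - 5)*(t - 3)*(t + 4)*(t^2 + 3*t + 2) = (t - 5)*(t - 3)*(t + 2)*(t + 4)*(t + 1)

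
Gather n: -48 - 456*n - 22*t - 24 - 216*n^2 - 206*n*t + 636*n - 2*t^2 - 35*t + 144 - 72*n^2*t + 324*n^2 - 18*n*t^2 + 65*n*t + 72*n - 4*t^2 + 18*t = n^2*(108 - 72*t) + n*(-18*t^2 - 141*t + 252) - 6*t^2 - 39*t + 72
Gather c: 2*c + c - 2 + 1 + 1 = 3*c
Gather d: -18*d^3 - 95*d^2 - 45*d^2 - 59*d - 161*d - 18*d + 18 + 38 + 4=-18*d^3 - 140*d^2 - 238*d + 60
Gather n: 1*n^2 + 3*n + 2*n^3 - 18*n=2*n^3 + n^2 - 15*n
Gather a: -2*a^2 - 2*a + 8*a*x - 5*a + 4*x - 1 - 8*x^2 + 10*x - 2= -2*a^2 + a*(8*x - 7) - 8*x^2 + 14*x - 3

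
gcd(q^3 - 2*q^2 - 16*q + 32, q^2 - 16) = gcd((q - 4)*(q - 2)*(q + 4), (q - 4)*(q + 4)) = q^2 - 16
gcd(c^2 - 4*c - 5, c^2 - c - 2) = c + 1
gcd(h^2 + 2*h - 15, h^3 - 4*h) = 1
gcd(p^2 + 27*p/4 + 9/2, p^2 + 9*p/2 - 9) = p + 6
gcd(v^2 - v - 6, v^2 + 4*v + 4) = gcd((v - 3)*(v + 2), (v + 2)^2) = v + 2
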